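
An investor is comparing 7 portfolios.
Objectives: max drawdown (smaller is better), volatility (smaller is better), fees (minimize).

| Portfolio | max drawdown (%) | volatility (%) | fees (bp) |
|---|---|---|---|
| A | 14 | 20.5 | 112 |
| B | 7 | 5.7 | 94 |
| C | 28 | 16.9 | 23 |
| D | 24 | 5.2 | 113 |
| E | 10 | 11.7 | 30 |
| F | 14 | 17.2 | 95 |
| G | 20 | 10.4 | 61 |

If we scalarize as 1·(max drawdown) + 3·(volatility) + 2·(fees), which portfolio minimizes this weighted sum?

A: 1·14 + 3·20.5 + 2·112 = 299.5
B: 1·7 + 3·5.7 + 2·94 = 212.1
C: 1·28 + 3·16.9 + 2·23 = 124.7
D: 1·24 + 3·5.2 + 2·113 = 265.6
E: 1·10 + 3·11.7 + 2·30 = 105.1
F: 1·14 + 3·17.2 + 2·95 = 255.6
G: 1·20 + 3·10.4 + 2·61 = 173.2
Lowest: E at 105.1.

E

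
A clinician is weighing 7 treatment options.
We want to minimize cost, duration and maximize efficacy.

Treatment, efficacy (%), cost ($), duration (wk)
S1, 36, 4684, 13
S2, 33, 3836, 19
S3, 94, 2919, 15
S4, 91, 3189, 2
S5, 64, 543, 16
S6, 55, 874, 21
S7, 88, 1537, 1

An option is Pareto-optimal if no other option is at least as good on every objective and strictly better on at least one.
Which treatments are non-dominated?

S1: dominated by S4 (efficacy 91≥36, cost 3189≤4684, duration 2≤13).
S2: dominated by S3 (efficacy 94≥33, cost 2919≤3836, duration 15≤19).
S3: not dominated (best efficacy).
S4: not dominated.
S5: not dominated (best cost).
S6: dominated by S5 (efficacy 64≥55, cost 543≤874, duration 16≤21).
S7: not dominated (best duration).

S3, S4, S5, S7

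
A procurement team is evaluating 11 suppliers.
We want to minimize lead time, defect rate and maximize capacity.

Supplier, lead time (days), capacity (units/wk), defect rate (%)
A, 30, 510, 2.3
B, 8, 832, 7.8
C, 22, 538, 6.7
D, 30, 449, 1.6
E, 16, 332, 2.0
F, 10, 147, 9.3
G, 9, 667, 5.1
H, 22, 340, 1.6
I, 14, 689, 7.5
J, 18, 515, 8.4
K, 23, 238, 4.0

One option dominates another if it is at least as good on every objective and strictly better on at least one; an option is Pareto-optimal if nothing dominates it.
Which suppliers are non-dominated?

A: not dominated.
B: not dominated (best lead time).
C: dominated by G (lead time 9≤22, capacity 667≥538, defect rate 5.1≤6.7).
D: not dominated.
E: not dominated.
F: dominated by B (lead time 8≤10, capacity 832≥147, defect rate 7.8≤9.3).
G: not dominated.
H: not dominated.
I: not dominated.
J: dominated by B (lead time 8≤18, capacity 832≥515, defect rate 7.8≤8.4).
K: dominated by E (lead time 16≤23, capacity 332≥238, defect rate 2.0≤4.0).

A, B, D, E, G, H, I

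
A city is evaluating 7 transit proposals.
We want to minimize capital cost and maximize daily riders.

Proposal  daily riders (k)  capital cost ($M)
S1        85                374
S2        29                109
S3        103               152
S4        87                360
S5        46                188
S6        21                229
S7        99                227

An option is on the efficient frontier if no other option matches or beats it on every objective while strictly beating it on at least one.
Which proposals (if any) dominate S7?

S3

S3: daily riders 103≥99, capital cost 152≤227 — dominates S7.
Others (S1, S2, S4, S5, S6) are each worse than S7 on at least one objective.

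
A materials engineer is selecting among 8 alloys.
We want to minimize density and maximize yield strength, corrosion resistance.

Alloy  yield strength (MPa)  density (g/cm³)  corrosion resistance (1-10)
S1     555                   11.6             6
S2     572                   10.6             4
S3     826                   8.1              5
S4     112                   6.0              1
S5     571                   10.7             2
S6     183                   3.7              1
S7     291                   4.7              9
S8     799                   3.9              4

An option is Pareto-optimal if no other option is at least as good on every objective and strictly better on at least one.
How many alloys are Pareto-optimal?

S1: not dominated.
S2: dominated by S3 (yield strength 826≥572, density 8.1≤10.6, corrosion resistance 5≥4).
S3: not dominated (best yield strength).
S4: dominated by S6 (yield strength 183≥112, density 3.7≤6.0, corrosion resistance 1≥1).
S5: dominated by S2 (yield strength 572≥571, density 10.6≤10.7, corrosion resistance 4≥2).
S6: not dominated (best density).
S7: not dominated (best corrosion resistance).
S8: not dominated.
Pareto-optimal: S1, S3, S6, S7, S8 → 5.

5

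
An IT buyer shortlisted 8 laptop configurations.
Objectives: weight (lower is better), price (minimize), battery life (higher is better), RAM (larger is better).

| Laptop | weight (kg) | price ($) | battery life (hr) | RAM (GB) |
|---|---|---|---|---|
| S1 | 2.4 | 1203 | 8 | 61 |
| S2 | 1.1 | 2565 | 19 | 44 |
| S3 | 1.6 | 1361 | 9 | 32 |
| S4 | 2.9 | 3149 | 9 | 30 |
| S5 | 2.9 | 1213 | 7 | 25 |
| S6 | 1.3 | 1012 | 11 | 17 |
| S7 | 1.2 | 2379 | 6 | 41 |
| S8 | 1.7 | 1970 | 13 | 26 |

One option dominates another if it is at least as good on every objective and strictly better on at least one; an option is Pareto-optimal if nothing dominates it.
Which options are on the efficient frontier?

S1, S2, S3, S6, S7, S8

S1: not dominated (best RAM).
S2: not dominated (best weight).
S3: not dominated.
S4: dominated by S2 (weight 1.1≤2.9, price 2565≤3149, battery life 19≥9, RAM 44≥30).
S5: dominated by S1 (weight 2.4≤2.9, price 1203≤1213, battery life 8≥7, RAM 61≥25).
S6: not dominated (best price).
S7: not dominated.
S8: not dominated.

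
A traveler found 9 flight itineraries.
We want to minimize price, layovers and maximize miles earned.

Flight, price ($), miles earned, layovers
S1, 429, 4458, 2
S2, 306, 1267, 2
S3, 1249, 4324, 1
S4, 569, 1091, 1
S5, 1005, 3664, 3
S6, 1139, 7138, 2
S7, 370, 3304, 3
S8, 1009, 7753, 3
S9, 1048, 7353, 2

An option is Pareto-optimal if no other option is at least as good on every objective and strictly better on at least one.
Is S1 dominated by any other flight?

No

S2: worse on miles earned (1267 vs 4458).
S3: worse on price (1249 vs 429).
S4: worse on price (569 vs 429).
S5: worse on price (1005 vs 429).
S6: worse on price (1139 vs 429).
S7: worse on miles earned (3304 vs 4458).
S8: worse on price (1009 vs 429).
S9: worse on price (1048 vs 429).
No option is at least as good as S1 on every objective and strictly better on one.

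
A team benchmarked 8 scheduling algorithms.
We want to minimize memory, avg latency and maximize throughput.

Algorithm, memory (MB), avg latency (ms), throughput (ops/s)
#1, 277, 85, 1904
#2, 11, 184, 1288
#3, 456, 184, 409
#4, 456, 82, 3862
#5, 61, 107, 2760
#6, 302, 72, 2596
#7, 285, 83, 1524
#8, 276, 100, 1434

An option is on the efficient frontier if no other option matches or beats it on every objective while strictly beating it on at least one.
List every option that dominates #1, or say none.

#2: worse on avg latency (184 vs 85).
#3: worse on memory (456 vs 277).
#4: worse on memory (456 vs 277).
#5: worse on avg latency (107 vs 85).
#6: worse on memory (302 vs 277).
#7: worse on memory (285 vs 277).
#8: worse on avg latency (100 vs 85).
No option dominates #1.

none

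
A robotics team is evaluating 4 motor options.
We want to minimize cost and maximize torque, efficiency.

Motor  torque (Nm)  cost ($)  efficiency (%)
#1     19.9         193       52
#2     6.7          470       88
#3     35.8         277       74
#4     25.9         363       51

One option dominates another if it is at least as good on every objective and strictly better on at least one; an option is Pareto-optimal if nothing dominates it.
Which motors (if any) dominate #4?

#3

#3: torque 35.8≥25.9, cost 277≤363, efficiency 74≥51 — dominates #4.
Others (#1, #2) are each worse than #4 on at least one objective.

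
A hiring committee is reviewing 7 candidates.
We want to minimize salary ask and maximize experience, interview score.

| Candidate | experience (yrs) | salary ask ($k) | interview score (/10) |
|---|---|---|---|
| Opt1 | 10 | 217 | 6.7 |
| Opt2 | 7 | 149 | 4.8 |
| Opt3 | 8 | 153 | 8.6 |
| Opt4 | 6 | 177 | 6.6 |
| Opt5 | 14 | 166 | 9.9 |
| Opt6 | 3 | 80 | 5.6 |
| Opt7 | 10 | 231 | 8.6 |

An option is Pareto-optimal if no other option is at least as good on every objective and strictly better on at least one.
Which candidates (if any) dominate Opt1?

Opt5: experience 14≥10, salary ask 166≤217, interview score 9.9≥6.7 — dominates Opt1.
Others (Opt2, Opt3, Opt4, Opt6, Opt7) are each worse than Opt1 on at least one objective.

Opt5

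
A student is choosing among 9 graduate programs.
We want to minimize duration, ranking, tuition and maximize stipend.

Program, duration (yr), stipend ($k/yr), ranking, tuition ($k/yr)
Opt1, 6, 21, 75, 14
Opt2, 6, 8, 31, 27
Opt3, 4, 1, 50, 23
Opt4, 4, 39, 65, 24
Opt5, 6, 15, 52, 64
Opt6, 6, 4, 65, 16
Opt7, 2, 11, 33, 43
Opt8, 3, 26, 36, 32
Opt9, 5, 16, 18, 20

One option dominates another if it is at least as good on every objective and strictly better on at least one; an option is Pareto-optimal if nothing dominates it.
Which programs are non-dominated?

Opt1, Opt3, Opt4, Opt6, Opt7, Opt8, Opt9

Opt1: not dominated (best tuition).
Opt2: dominated by Opt9 (duration 5≤6, stipend 16≥8, ranking 18≤31, tuition 20≤27).
Opt3: not dominated.
Opt4: not dominated (best stipend).
Opt5: dominated by Opt8 (duration 3≤6, stipend 26≥15, ranking 36≤52, tuition 32≤64).
Opt6: not dominated.
Opt7: not dominated (best duration).
Opt8: not dominated.
Opt9: not dominated (best ranking).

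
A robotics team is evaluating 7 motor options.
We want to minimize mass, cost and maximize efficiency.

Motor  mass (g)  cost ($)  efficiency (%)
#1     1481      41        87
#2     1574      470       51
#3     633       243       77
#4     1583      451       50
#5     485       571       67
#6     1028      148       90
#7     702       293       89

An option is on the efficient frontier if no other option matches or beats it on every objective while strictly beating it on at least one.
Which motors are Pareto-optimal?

#1: not dominated (best cost).
#2: dominated by #1 (mass 1481≤1574, cost 41≤470, efficiency 87≥51).
#3: not dominated.
#4: dominated by #1 (mass 1481≤1583, cost 41≤451, efficiency 87≥50).
#5: not dominated (best mass).
#6: not dominated (best efficiency).
#7: not dominated.

#1, #3, #5, #6, #7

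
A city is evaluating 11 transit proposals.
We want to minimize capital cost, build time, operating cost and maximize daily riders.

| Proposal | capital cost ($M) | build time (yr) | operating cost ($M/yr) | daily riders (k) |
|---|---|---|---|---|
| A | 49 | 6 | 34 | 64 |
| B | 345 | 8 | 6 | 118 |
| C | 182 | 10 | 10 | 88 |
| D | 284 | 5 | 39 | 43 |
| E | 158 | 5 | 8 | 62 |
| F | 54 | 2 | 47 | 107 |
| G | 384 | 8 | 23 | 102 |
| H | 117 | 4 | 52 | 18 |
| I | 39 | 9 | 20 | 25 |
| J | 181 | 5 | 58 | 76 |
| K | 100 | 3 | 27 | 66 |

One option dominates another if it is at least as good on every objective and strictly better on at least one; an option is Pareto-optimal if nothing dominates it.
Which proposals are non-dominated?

A: not dominated.
B: not dominated (best operating cost).
C: not dominated.
D: dominated by E (capital cost 158≤284, build time 5≤5, operating cost 8≤39, daily riders 62≥43).
E: not dominated.
F: not dominated (best build time).
G: dominated by B (capital cost 345≤384, build time 8≤8, operating cost 6≤23, daily riders 118≥102).
H: dominated by F (capital cost 54≤117, build time 2≤4, operating cost 47≤52, daily riders 107≥18).
I: not dominated (best capital cost).
J: dominated by F (capital cost 54≤181, build time 2≤5, operating cost 47≤58, daily riders 107≥76).
K: not dominated.

A, B, C, E, F, I, K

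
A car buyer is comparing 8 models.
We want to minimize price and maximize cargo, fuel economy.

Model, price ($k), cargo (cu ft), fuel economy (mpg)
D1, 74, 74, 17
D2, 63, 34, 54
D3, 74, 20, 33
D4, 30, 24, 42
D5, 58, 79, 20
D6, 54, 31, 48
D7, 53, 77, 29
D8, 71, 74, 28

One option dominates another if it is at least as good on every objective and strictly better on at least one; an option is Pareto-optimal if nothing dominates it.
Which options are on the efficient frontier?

D2, D4, D5, D6, D7

D1: dominated by D5 (price 58≤74, cargo 79≥74, fuel economy 20≥17).
D2: not dominated (best fuel economy).
D3: dominated by D2 (price 63≤74, cargo 34≥20, fuel economy 54≥33).
D4: not dominated (best price).
D5: not dominated (best cargo).
D6: not dominated.
D7: not dominated.
D8: dominated by D7 (price 53≤71, cargo 77≥74, fuel economy 29≥28).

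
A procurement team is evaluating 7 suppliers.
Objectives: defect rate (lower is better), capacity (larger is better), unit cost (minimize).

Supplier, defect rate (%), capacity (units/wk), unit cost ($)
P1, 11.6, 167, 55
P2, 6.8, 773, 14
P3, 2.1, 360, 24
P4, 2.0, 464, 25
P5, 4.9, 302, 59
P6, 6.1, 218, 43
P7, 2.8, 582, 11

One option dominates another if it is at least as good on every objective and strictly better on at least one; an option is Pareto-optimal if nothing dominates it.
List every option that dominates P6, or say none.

P3, P4, P7

P3: defect rate 2.1≤6.1, capacity 360≥218, unit cost 24≤43 — dominates P6.
P4: defect rate 2.0≤6.1, capacity 464≥218, unit cost 25≤43 — dominates P6.
P7: defect rate 2.8≤6.1, capacity 582≥218, unit cost 11≤43 — dominates P6.
Others (P1, P2, P5) are each worse than P6 on at least one objective.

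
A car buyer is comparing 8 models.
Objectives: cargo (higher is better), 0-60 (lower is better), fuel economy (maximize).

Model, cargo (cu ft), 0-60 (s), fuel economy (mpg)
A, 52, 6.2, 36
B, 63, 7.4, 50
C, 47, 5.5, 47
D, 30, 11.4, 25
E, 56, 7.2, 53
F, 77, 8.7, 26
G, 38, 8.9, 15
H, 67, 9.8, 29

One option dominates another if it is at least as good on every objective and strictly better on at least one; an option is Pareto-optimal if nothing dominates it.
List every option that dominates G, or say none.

A, B, C, E, F

A: cargo 52≥38, 0-60 6.2≤8.9, fuel economy 36≥15 — dominates G.
B: cargo 63≥38, 0-60 7.4≤8.9, fuel economy 50≥15 — dominates G.
C: cargo 47≥38, 0-60 5.5≤8.9, fuel economy 47≥15 — dominates G.
E: cargo 56≥38, 0-60 7.2≤8.9, fuel economy 53≥15 — dominates G.
F: cargo 77≥38, 0-60 8.7≤8.9, fuel economy 26≥15 — dominates G.
Others (D, H) are each worse than G on at least one objective.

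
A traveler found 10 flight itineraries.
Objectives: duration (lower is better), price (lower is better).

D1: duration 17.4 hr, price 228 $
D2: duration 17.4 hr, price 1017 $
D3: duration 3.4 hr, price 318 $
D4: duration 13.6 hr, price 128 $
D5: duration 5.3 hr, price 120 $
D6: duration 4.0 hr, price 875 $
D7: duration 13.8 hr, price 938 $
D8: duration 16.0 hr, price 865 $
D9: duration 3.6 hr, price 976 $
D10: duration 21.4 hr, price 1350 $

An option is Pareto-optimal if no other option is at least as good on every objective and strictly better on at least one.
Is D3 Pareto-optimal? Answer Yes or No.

Yes

D1: worse on duration (17.4 vs 3.4).
D2: worse on duration (17.4 vs 3.4).
D4: worse on duration (13.6 vs 3.4).
D5: worse on duration (5.3 vs 3.4).
D6: worse on duration (4.0 vs 3.4).
D7: worse on duration (13.8 vs 3.4).
D8: worse on duration (16.0 vs 3.4).
D9: worse on duration (3.6 vs 3.4).
D10: worse on duration (21.4 vs 3.4).
No option is at least as good as D3 on every objective and strictly better on one.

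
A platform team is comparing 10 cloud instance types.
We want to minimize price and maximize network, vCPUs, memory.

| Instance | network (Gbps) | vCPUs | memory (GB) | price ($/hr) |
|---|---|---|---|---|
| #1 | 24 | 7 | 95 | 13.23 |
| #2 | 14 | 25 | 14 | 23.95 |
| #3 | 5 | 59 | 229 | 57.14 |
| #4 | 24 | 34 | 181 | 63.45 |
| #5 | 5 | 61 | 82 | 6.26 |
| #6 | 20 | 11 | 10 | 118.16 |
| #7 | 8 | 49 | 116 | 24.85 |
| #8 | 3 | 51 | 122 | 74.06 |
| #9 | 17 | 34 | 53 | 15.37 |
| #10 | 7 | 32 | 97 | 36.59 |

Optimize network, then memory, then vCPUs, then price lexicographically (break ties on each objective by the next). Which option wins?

First maximize network: best is 24, kept {#1, #4}.
Then maximize memory: best is 181, kept {#4}.

#4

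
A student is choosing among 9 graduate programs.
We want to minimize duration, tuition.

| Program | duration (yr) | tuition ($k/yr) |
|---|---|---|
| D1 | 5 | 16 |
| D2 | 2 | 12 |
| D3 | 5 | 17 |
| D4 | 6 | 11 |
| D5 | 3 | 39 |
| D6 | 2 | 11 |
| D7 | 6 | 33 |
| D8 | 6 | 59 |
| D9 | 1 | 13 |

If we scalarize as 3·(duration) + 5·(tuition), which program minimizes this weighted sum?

D6

D1: 3·5 + 5·16 = 95
D2: 3·2 + 5·12 = 66
D3: 3·5 + 5·17 = 100
D4: 3·6 + 5·11 = 73
D5: 3·3 + 5·39 = 204
D6: 3·2 + 5·11 = 61
D7: 3·6 + 5·33 = 183
D8: 3·6 + 5·59 = 313
D9: 3·1 + 5·13 = 68
Lowest: D6 at 61.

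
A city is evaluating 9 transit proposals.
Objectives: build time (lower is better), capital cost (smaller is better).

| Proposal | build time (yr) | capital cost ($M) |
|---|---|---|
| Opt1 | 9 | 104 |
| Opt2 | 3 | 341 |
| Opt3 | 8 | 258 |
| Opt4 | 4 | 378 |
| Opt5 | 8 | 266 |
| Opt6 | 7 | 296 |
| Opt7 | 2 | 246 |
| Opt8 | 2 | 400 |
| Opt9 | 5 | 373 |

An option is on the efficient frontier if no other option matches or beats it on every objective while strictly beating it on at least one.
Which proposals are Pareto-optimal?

Opt1: not dominated (best capital cost).
Opt2: dominated by Opt7 (build time 2≤3, capital cost 246≤341).
Opt3: dominated by Opt7 (build time 2≤8, capital cost 246≤258).
Opt4: dominated by Opt2 (build time 3≤4, capital cost 341≤378).
Opt5: dominated by Opt3 (build time 8≤8, capital cost 258≤266).
Opt6: dominated by Opt7 (build time 2≤7, capital cost 246≤296).
Opt7: not dominated.
Opt8: dominated by Opt7 (build time 2≤2, capital cost 246≤400).
Opt9: dominated by Opt2 (build time 3≤5, capital cost 341≤373).

Opt1, Opt7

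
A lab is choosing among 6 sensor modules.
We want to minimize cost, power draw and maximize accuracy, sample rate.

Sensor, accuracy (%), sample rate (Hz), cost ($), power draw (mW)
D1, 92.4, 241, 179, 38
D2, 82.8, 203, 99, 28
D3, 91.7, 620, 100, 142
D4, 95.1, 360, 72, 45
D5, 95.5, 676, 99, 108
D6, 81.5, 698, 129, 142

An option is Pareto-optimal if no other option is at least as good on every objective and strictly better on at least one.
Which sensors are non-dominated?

D1: not dominated.
D2: not dominated (best power draw).
D3: dominated by D5 (accuracy 95.5≥91.7, sample rate 676≥620, cost 99≤100, power draw 108≤142).
D4: not dominated (best cost).
D5: not dominated (best accuracy).
D6: not dominated (best sample rate).

D1, D2, D4, D5, D6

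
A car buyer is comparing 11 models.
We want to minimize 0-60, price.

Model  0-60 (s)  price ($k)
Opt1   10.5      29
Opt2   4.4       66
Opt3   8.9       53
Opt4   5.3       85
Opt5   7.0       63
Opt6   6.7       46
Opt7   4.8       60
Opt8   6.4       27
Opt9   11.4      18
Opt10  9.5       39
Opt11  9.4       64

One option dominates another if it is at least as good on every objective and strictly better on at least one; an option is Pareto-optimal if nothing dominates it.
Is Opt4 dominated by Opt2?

Opt2 vs Opt4: 0-60 4.4≤5.3, price 66≤85 — Opt2 is at least as good on every objective with at least one strict improvement.

Yes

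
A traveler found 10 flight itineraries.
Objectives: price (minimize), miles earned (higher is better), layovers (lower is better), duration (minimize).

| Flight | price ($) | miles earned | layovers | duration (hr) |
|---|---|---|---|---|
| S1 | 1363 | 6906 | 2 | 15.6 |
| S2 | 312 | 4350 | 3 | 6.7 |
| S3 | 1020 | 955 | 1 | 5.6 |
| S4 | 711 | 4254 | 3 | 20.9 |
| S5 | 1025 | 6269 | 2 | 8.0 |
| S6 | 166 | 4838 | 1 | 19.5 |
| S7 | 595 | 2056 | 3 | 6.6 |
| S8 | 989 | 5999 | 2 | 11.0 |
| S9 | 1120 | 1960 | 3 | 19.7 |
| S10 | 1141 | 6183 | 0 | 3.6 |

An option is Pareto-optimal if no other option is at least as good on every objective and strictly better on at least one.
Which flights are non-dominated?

S1, S2, S3, S5, S6, S7, S8, S10

S1: not dominated (best miles earned).
S2: not dominated.
S3: not dominated.
S4: dominated by S2 (price 312≤711, miles earned 4350≥4254, layovers 3≤3, duration 6.7≤20.9).
S5: not dominated.
S6: not dominated (best price).
S7: not dominated.
S8: not dominated.
S9: dominated by S2 (price 312≤1120, miles earned 4350≥1960, layovers 3≤3, duration 6.7≤19.7).
S10: not dominated (best layovers).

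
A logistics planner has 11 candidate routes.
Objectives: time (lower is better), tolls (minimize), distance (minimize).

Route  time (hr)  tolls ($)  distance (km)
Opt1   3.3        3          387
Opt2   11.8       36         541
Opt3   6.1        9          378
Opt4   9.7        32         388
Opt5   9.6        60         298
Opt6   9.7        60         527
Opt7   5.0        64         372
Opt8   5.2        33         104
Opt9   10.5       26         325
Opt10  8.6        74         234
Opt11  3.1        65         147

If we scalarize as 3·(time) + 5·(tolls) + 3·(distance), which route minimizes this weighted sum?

Opt1: 3·3.3 + 5·3 + 3·387 = 1185.9
Opt2: 3·11.8 + 5·36 + 3·541 = 1838.4
Opt3: 3·6.1 + 5·9 + 3·378 = 1197.3
Opt4: 3·9.7 + 5·32 + 3·388 = 1353.1
Opt5: 3·9.6 + 5·60 + 3·298 = 1222.8
Opt6: 3·9.7 + 5·60 + 3·527 = 1910.1
Opt7: 3·5.0 + 5·64 + 3·372 = 1451.0
Opt8: 3·5.2 + 5·33 + 3·104 = 492.6
Opt9: 3·10.5 + 5·26 + 3·325 = 1136.5
Opt10: 3·8.6 + 5·74 + 3·234 = 1097.8
Opt11: 3·3.1 + 5·65 + 3·147 = 775.3
Lowest: Opt8 at 492.6.

Opt8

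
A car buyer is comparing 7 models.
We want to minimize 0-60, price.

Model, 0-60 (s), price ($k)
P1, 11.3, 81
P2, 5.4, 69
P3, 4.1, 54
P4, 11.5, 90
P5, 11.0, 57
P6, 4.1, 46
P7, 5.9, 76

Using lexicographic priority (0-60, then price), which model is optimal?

First minimize 0-60: best is 4.1, kept {P3, P6}.
Then minimize price: best is 46, kept {P6}.

P6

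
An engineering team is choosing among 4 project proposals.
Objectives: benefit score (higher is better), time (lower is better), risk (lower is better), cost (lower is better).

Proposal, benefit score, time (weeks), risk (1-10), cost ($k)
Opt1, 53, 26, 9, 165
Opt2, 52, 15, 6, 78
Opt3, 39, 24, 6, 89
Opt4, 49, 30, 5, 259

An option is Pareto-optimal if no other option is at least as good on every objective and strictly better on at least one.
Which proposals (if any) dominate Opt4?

none

Opt1: worse on risk (9 vs 5).
Opt2: worse on risk (6 vs 5).
Opt3: worse on benefit score (39 vs 49).
No option dominates Opt4.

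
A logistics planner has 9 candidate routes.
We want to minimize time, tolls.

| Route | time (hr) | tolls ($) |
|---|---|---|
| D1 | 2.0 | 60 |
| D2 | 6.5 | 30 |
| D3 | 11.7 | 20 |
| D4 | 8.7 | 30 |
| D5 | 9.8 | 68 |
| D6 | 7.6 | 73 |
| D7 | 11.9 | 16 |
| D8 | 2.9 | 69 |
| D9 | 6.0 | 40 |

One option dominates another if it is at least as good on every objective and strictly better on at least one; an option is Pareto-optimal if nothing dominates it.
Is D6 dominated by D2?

Yes

D2 vs D6: time 6.5≤7.6, tolls 30≤73 — D2 is at least as good on every objective with at least one strict improvement.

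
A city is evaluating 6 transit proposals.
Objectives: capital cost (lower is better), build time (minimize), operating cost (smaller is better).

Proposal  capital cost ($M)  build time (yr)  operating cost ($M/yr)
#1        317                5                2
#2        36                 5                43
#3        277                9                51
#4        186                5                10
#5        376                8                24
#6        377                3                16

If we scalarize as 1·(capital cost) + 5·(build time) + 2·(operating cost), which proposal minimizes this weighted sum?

#2

#1: 1·317 + 5·5 + 2·2 = 346
#2: 1·36 + 5·5 + 2·43 = 147
#3: 1·277 + 5·9 + 2·51 = 424
#4: 1·186 + 5·5 + 2·10 = 231
#5: 1·376 + 5·8 + 2·24 = 464
#6: 1·377 + 5·3 + 2·16 = 424
Lowest: #2 at 147.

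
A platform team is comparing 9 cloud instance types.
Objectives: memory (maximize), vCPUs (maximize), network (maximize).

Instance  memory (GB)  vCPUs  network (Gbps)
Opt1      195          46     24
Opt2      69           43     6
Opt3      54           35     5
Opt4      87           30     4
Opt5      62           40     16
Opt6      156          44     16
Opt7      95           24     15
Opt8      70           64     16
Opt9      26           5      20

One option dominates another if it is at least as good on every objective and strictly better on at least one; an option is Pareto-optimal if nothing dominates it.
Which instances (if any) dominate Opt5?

Opt1, Opt6, Opt8

Opt1: memory 195≥62, vCPUs 46≥40, network 24≥16 — dominates Opt5.
Opt6: memory 156≥62, vCPUs 44≥40, network 16≥16 — dominates Opt5.
Opt8: memory 70≥62, vCPUs 64≥40, network 16≥16 — dominates Opt5.
Others (Opt2, Opt3, Opt4, Opt7, Opt9) are each worse than Opt5 on at least one objective.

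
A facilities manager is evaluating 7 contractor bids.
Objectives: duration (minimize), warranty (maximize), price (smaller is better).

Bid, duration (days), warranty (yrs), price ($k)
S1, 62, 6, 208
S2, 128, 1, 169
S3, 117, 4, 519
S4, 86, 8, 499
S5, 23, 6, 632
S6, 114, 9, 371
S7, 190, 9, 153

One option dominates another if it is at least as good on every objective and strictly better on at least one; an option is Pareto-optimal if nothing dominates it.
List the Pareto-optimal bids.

S1, S2, S4, S5, S6, S7

S1: not dominated.
S2: not dominated.
S3: dominated by S1 (duration 62≤117, warranty 6≥4, price 208≤519).
S4: not dominated.
S5: not dominated (best duration).
S6: not dominated.
S7: not dominated (best price).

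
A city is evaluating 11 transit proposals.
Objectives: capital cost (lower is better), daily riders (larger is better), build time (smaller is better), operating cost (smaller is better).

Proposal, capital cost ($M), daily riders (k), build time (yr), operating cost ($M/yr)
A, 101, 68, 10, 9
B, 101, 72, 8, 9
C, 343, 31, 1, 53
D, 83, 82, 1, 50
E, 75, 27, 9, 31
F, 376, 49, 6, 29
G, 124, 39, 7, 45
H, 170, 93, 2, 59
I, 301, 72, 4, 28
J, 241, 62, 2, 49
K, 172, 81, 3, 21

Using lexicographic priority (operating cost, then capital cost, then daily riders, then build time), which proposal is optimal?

B

First minimize operating cost: best is 9, kept {A, B}.
Then minimize capital cost: best is 101, kept {A, B}.
Then maximize daily riders: best is 72, kept {B}.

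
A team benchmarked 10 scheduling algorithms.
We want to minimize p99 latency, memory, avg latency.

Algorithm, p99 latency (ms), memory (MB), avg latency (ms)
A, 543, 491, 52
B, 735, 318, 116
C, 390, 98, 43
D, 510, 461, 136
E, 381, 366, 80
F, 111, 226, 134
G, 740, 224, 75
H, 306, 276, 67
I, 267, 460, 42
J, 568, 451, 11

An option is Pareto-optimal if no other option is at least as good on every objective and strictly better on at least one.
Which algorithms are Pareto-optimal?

C, F, H, I, J

A: dominated by C (p99 latency 390≤543, memory 98≤491, avg latency 43≤52).
B: dominated by C (p99 latency 390≤735, memory 98≤318, avg latency 43≤116).
C: not dominated (best memory).
D: dominated by C (p99 latency 390≤510, memory 98≤461, avg latency 43≤136).
E: dominated by H (p99 latency 306≤381, memory 276≤366, avg latency 67≤80).
F: not dominated (best p99 latency).
G: dominated by C (p99 latency 390≤740, memory 98≤224, avg latency 43≤75).
H: not dominated.
I: not dominated.
J: not dominated (best avg latency).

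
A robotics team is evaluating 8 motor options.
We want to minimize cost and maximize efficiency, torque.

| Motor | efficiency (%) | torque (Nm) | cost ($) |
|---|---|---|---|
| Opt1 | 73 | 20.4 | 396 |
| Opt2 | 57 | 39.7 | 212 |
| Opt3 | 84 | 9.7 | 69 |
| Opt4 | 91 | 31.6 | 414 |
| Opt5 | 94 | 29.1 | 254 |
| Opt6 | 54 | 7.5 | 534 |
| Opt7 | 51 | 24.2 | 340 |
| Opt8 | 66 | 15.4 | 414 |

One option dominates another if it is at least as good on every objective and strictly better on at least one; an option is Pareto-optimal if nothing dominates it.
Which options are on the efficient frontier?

Opt2, Opt3, Opt4, Opt5

Opt1: dominated by Opt5 (efficiency 94≥73, torque 29.1≥20.4, cost 254≤396).
Opt2: not dominated (best torque).
Opt3: not dominated (best cost).
Opt4: not dominated.
Opt5: not dominated (best efficiency).
Opt6: dominated by Opt1 (efficiency 73≥54, torque 20.4≥7.5, cost 396≤534).
Opt7: dominated by Opt2 (efficiency 57≥51, torque 39.7≥24.2, cost 212≤340).
Opt8: dominated by Opt1 (efficiency 73≥66, torque 20.4≥15.4, cost 396≤414).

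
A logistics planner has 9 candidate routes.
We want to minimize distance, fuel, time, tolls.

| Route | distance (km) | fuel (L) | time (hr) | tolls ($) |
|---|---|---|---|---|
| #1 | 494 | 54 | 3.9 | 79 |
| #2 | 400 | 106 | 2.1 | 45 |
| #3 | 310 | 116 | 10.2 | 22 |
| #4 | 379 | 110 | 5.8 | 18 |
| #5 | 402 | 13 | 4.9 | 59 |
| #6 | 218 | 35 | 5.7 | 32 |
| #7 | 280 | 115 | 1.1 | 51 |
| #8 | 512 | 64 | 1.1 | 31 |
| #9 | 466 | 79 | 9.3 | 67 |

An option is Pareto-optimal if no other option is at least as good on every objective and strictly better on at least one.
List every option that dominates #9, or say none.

#5, #6

#5: distance 402≤466, fuel 13≤79, time 4.9≤9.3, tolls 59≤67 — dominates #9.
#6: distance 218≤466, fuel 35≤79, time 5.7≤9.3, tolls 32≤67 — dominates #9.
Others (#1, #2, #3, #4, #7, #8) are each worse than #9 on at least one objective.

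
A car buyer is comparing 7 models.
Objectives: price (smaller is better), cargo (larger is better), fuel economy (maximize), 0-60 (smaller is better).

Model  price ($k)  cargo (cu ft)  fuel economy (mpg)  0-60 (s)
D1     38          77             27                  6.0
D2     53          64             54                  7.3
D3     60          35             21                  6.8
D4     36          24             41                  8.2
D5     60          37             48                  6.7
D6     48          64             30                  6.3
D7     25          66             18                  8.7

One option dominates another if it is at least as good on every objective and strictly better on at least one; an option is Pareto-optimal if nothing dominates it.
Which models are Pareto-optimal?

D1: not dominated (best cargo).
D2: not dominated (best fuel economy).
D3: dominated by D1 (price 38≤60, cargo 77≥35, fuel economy 27≥21, 0-60 6.0≤6.8).
D4: not dominated.
D5: not dominated.
D6: not dominated.
D7: not dominated (best price).

D1, D2, D4, D5, D6, D7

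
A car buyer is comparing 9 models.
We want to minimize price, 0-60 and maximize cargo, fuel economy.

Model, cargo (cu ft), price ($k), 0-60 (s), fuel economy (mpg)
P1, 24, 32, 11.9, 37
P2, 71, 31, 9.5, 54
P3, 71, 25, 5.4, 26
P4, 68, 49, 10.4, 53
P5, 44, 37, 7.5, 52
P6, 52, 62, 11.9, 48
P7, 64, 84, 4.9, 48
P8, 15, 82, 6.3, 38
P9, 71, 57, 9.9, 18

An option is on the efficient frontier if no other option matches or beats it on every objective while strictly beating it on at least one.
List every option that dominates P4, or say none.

P2: cargo 71≥68, price 31≤49, 0-60 9.5≤10.4, fuel economy 54≥53 — dominates P4.
Others (P1, P3, P5, P6, P7, P8, P9) are each worse than P4 on at least one objective.

P2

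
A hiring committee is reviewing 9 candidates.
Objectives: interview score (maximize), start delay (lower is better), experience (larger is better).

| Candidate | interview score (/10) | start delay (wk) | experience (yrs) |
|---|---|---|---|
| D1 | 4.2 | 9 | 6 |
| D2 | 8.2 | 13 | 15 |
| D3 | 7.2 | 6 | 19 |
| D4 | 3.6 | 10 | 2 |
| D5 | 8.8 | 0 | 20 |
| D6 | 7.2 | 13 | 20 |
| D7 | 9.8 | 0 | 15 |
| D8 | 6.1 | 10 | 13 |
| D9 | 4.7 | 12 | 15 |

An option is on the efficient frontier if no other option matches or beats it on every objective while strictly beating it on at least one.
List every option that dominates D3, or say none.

D5

D5: interview score 8.8≥7.2, start delay 0≤6, experience 20≥19 — dominates D3.
Others (D1, D2, D4, D6, D7, D8, D9) are each worse than D3 on at least one objective.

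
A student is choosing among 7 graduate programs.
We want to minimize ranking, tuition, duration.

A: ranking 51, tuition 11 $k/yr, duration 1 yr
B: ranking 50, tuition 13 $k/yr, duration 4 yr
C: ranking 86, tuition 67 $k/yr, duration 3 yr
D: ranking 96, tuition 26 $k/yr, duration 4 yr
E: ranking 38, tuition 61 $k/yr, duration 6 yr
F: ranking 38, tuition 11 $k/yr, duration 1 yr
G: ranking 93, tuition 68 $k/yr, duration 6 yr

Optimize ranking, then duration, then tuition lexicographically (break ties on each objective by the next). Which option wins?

First minimize ranking: best is 38, kept {E, F}.
Then minimize duration: best is 1, kept {F}.

F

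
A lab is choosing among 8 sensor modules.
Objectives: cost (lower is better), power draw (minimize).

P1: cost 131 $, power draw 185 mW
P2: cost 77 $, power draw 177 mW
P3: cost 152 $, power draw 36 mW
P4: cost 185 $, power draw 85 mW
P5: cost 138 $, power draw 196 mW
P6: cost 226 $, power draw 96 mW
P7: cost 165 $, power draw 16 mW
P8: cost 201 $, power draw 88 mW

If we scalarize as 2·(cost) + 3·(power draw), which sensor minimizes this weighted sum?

P7

P1: 2·131 + 3·185 = 817
P2: 2·77 + 3·177 = 685
P3: 2·152 + 3·36 = 412
P4: 2·185 + 3·85 = 625
P5: 2·138 + 3·196 = 864
P6: 2·226 + 3·96 = 740
P7: 2·165 + 3·16 = 378
P8: 2·201 + 3·88 = 666
Lowest: P7 at 378.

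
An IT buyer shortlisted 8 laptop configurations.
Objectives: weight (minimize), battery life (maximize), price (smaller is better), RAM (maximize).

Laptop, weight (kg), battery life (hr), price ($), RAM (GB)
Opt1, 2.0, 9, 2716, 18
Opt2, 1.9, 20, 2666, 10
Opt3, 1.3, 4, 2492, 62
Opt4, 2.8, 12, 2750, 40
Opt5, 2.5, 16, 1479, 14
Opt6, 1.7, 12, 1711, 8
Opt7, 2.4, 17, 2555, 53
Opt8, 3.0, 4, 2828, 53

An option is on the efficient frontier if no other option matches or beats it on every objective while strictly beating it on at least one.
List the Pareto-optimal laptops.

Opt1, Opt2, Opt3, Opt5, Opt6, Opt7

Opt1: not dominated.
Opt2: not dominated (best battery life).
Opt3: not dominated (best weight).
Opt4: dominated by Opt7 (weight 2.4≤2.8, battery life 17≥12, price 2555≤2750, RAM 53≥40).
Opt5: not dominated (best price).
Opt6: not dominated.
Opt7: not dominated.
Opt8: dominated by Opt3 (weight 1.3≤3.0, battery life 4≥4, price 2492≤2828, RAM 62≥53).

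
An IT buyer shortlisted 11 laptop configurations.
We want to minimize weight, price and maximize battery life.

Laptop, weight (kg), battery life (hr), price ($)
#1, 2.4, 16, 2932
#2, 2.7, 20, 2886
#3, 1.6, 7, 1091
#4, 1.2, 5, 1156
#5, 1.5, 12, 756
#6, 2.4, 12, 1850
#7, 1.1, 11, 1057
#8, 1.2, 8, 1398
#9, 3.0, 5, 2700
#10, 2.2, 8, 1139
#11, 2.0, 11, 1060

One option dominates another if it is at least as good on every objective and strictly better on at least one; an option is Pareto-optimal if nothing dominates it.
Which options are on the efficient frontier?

#1, #2, #5, #7

#1: not dominated.
#2: not dominated (best battery life).
#3: dominated by #5 (weight 1.5≤1.6, battery life 12≥7, price 756≤1091).
#4: dominated by #7 (weight 1.1≤1.2, battery life 11≥5, price 1057≤1156).
#5: not dominated (best price).
#6: dominated by #5 (weight 1.5≤2.4, battery life 12≥12, price 756≤1850).
#7: not dominated (best weight).
#8: dominated by #7 (weight 1.1≤1.2, battery life 11≥8, price 1057≤1398).
#9: dominated by #3 (weight 1.6≤3.0, battery life 7≥5, price 1091≤2700).
#10: dominated by #5 (weight 1.5≤2.2, battery life 12≥8, price 756≤1139).
#11: dominated by #5 (weight 1.5≤2.0, battery life 12≥11, price 756≤1060).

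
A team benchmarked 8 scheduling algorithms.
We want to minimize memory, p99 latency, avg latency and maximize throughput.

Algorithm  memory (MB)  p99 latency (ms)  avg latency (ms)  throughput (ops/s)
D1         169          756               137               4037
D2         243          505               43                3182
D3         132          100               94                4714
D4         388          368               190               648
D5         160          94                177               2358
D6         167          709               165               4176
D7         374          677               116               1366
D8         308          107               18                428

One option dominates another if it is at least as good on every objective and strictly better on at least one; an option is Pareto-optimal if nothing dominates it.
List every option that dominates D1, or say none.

D3

D3: memory 132≤169, p99 latency 100≤756, avg latency 94≤137, throughput 4714≥4037 — dominates D1.
Others (D2, D4, D5, D6, D7, D8) are each worse than D1 on at least one objective.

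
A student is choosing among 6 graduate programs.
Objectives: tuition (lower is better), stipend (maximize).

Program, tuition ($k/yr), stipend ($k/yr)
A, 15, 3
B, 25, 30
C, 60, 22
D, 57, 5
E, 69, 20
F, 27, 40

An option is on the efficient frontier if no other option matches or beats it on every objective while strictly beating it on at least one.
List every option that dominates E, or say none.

B, C, F

B: tuition 25≤69, stipend 30≥20 — dominates E.
C: tuition 60≤69, stipend 22≥20 — dominates E.
F: tuition 27≤69, stipend 40≥20 — dominates E.
Others (A, D) are each worse than E on at least one objective.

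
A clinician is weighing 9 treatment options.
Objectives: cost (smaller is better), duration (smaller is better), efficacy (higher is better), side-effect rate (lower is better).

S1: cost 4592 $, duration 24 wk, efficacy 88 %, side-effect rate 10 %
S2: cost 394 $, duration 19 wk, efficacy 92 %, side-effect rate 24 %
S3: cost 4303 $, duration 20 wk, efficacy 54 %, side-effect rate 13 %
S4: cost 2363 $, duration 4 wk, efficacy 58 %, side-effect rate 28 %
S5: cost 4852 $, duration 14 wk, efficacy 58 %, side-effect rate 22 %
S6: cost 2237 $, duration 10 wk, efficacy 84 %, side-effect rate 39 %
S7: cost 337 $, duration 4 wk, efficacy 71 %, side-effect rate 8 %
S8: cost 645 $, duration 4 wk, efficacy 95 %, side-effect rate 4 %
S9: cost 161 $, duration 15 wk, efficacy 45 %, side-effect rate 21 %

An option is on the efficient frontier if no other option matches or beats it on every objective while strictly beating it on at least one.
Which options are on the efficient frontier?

S2, S7, S8, S9

S1: dominated by S8 (cost 645≤4592, duration 4≤24, efficacy 95≥88, side-effect rate 4≤10).
S2: not dominated.
S3: dominated by S7 (cost 337≤4303, duration 4≤20, efficacy 71≥54, side-effect rate 8≤13).
S4: dominated by S7 (cost 337≤2363, duration 4≤4, efficacy 71≥58, side-effect rate 8≤28).
S5: dominated by S7 (cost 337≤4852, duration 4≤14, efficacy 71≥58, side-effect rate 8≤22).
S6: dominated by S8 (cost 645≤2237, duration 4≤10, efficacy 95≥84, side-effect rate 4≤39).
S7: not dominated.
S8: not dominated (best efficacy).
S9: not dominated (best cost).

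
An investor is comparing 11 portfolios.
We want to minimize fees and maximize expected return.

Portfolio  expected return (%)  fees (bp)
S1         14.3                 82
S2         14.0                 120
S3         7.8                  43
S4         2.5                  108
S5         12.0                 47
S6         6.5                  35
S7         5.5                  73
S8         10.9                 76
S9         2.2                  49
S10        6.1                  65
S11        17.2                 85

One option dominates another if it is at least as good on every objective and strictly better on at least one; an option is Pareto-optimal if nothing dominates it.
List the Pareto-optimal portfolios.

S1, S3, S5, S6, S11

S1: not dominated.
S2: dominated by S1 (expected return 14.3≥14.0, fees 82≤120).
S3: not dominated.
S4: dominated by S1 (expected return 14.3≥2.5, fees 82≤108).
S5: not dominated.
S6: not dominated (best fees).
S7: dominated by S3 (expected return 7.8≥5.5, fees 43≤73).
S8: dominated by S5 (expected return 12.0≥10.9, fees 47≤76).
S9: dominated by S3 (expected return 7.8≥2.2, fees 43≤49).
S10: dominated by S3 (expected return 7.8≥6.1, fees 43≤65).
S11: not dominated (best expected return).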